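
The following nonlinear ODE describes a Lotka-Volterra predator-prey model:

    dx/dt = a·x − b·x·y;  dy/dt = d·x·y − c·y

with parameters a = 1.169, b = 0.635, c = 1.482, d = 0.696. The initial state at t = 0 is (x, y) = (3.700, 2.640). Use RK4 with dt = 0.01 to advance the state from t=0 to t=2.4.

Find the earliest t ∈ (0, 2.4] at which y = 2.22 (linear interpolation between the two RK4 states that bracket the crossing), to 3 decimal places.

t=0.000: state=(3.700, 2.640)
step 1 (dt=0.01): k1=(-1.877, 2.886), k2=(-1.906, 2.884), k3=(-1.906, 2.884), k4=(-1.935, 2.882); state += dt/6·(k1+2k2+2k3+k4)
t=0.010: state=(3.681, 2.669)
t=0.020: state=(3.661, 2.698)
t=0.030: state=(3.641, 2.726)
continuing one RK4 step at a time; state shown every 10 steps (Δt=0.1):
t=0.100: state=(3.485, 2.924)
t=0.200: state=(3.226, 3.185)
t=0.300: state=(2.941, 3.404)
t=0.400: state=(2.648, 3.565)
t=0.500: state=(2.366, 3.660)
t=0.600: state=(2.105, 3.687)
t=0.700: state=(1.874, 3.650)
t=0.800: state=(1.675, 3.561)
t=0.900: state=(1.508, 3.429)
t=1.000: state=(1.370, 3.268)
t=1.100: state=(1.258, 3.087)
t=1.200: state=(1.170, 2.896)
t=1.300: state=(1.101, 2.702)
t=1.400: state=(1.048, 2.511)
t=1.500: state=(1.011, 2.325)
t=1.550: state=(0.997, 2.236)
next step: t=1.560: state=(0.994, 2.219) — y has crossed 2.22
linear interpolation between t=1.550 (2.23609) and t=1.560 (2.21851) → t≈1.559

t = 1.559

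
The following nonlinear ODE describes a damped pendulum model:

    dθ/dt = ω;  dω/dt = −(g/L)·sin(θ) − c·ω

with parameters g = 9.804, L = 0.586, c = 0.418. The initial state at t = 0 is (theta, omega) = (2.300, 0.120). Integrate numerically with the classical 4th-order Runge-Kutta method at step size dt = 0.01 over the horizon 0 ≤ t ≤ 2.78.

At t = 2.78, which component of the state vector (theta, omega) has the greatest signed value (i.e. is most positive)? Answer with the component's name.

largest component: omega

t=0.000: state=(2.300, 0.120)
step 1 (dt=0.01): k1=(0.120, -12.526), k2=(0.057, -12.493), k3=(0.058, -12.497), k4=(-0.005, -12.467); state += dt/6·(k1+2k2+2k3+k4)
t=0.010: state=(2.301, -0.005)
t=0.020: state=(2.300, -0.129)
t=0.030: state=(2.298, -0.253)
continuing one RK4 step at a time; state shown every 10 steps (Δt=0.1):
t=0.100: state=(2.250, -1.123)
t=0.200: state=(2.073, -2.426)
t=0.300: state=(1.760, -3.856)
t=0.400: state=(1.301, -5.322)
t=0.500: state=(0.706, -6.472)
t=0.600: state=(0.034, -6.789)
t=0.700: state=(-0.615, -6.037)
t=0.800: state=(-1.148, -4.525)
t=0.900: state=(-1.512, -2.752)
t=1.000: state=(-1.699, -1.005)
t=1.100: state=(-1.716, 0.656)
t=1.200: state=(-1.570, 2.260)
t=1.300: state=(-1.266, 3.784)
t=1.400: state=(-0.822, 5.041)
t=1.500: state=(-0.279, 5.685)
t=1.600: state=(0.285, 5.441)
t=1.700: state=(0.782, 4.378)
t=1.800: state=(1.146, 2.847)
t=1.900: state=(1.347, 1.173)
t=2.000: state=(1.381, -0.483)
t=2.100: state=(1.253, -2.053)
t=2.200: state=(0.976, -3.443)
t=2.300: state=(0.577, -4.451)
t=2.400: state=(0.107, -4.816)
t=2.500: state=(-0.360, -4.406)
t=2.600: state=(-0.752, -3.352)
t=2.700: state=(-1.018, -1.937)
t=2.780: state=(-1.125, -0.713)
compare at T: theta=-1.125, omega=-0.713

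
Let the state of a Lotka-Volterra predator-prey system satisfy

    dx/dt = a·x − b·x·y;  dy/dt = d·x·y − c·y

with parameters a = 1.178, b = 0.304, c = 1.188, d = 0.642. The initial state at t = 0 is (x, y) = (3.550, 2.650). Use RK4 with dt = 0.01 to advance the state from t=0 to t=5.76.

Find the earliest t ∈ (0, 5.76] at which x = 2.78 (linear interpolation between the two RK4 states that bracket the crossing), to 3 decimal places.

t = 0.927

t=0.000: state=(3.550, 2.650)
step 1 (dt=0.01): k1=(1.322, 2.891), k2=(1.309, 2.918), k3=(1.309, 2.919), k4=(1.295, 2.946); state += dt/6·(k1+2k2+2k3+k4)
t=0.010: state=(3.563, 2.679)
t=0.020: state=(3.576, 2.709)
t=0.030: state=(3.588, 2.739)
continuing one RK4 step at a time; state shown every 20 steps (Δt=0.2):
t=0.200: state=(3.749, 3.344)
t=0.400: state=(3.768, 4.282)
t=0.600: state=(3.554, 5.416)
t=0.800: state=(3.123, 6.569)
t=0.920: state=(2.799, 7.157)
next step: t=0.930: state=(2.771, 7.200) — x has crossed 2.78
linear interpolation between t=0.920 (2.79907) and t=0.930 (2.77110) → t≈0.927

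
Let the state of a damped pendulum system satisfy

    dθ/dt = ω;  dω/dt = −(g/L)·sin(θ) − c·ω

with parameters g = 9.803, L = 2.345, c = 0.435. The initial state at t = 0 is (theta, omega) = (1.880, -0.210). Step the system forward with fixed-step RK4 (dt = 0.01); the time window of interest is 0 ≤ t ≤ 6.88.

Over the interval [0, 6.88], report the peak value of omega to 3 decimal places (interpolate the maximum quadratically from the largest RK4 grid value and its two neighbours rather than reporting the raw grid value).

t=0.000: state=(1.880, -0.210)
step 1 (dt=0.01): k1=(-0.210, -3.891), k2=(-0.229, -3.884), k3=(-0.229, -3.884), k4=(-0.249, -3.877); state += dt/6·(k1+2k2+2k3+k4)
t=0.010: state=(1.878, -0.249)
t=0.020: state=(1.875, -0.288)
t=0.030: state=(1.872, -0.326)
continuing one RK4 step at a time; state shown every 25 steps (Δt=0.25):
t=0.250: state=(1.709, -1.149)
t=0.500: state=(1.311, -2.013)
t=0.750: state=(0.722, -2.639)
t=1.000: state=(0.038, -2.723)
t=1.250: state=(-0.585, -2.163)
t=1.500: state=(-1.012, -1.220)
t=1.750: state=(-1.189, -0.203)
t=2.000: state=(-1.120, 0.731)
t=2.250: state=(-0.839, 1.482)
t=2.500: state=(-0.406, 1.906)
t=2.750: state=(0.075, 1.866)
t=3.000: state=(0.490, 1.387)
t=3.250: state=(0.748, 0.657)
t=3.500: state=(0.815, -0.120)
t=3.750: state=(0.697, -0.795)
t=4.000: state=(0.435, -1.249)
t=4.250: state=(0.099, -1.380)
t=4.500: state=(-0.226, -1.168)
t=4.750: state=(-0.464, -0.703)
t=5.000: state=(-0.569, -0.131)
t=5.250: state=(-0.532, 0.409)
t=5.500: state=(-0.376, 0.807)
t=5.750: state=(-0.147, 0.981)
t=6.000: state=(0.093, 0.903)
t=6.250: state=(0.286, 0.615)
t=6.500: state=(0.391, 0.214)
t=6.750: state=(0.393, -0.194)
t=6.880: state=(0.356, -0.378)
largest grid value and its neighbours: omega(2.590)=1.94890, omega(2.600)=1.94965, omega(2.610)=1.94961
parabola through these three points peaks at t≈2.604 with omega≈1.94973

max omega = 1.950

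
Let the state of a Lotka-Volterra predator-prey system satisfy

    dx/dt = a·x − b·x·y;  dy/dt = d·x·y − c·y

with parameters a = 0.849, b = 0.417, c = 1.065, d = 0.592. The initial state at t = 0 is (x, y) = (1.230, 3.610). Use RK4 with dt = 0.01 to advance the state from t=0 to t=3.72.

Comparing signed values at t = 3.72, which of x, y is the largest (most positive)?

t=0.000: state=(1.230, 3.610)
step 1 (dt=0.01): k1=(-0.807, -1.216), k2=(-0.802, -1.223), k3=(-0.802, -1.222), k4=(-0.796, -1.229); state += dt/6·(k1+2k2+2k3+k4)
t=0.010: state=(1.222, 3.598)
t=0.020: state=(1.214, 3.585)
t=0.030: state=(1.206, 3.573)
continuing one RK4 step at a time; state shown every 20 steps (Δt=0.2):
t=0.200: state=(1.090, 3.346)
t=0.400: state=(0.989, 3.057)
t=0.600: state=(0.920, 2.765)
t=0.800: state=(0.876, 2.485)
t=1.000: state=(0.853, 2.224)
t=1.200: state=(0.848, 1.988)
t=1.400: state=(0.859, 1.777)
t=1.600: state=(0.885, 1.592)
t=1.800: state=(0.925, 1.432)
t=2.000: state=(0.978, 1.295)
t=2.200: state=(1.046, 1.179)
t=2.400: state=(1.128, 1.084)
t=2.600: state=(1.225, 1.007)
t=2.800: state=(1.338, 0.947)
t=3.000: state=(1.468, 0.903)
t=3.200: state=(1.616, 0.876)
t=3.400: state=(1.781, 0.866)
t=3.600: state=(1.963, 0.873)
t=3.720: state=(2.080, 0.887)
compare at T: x=2.080, y=0.887

largest component: x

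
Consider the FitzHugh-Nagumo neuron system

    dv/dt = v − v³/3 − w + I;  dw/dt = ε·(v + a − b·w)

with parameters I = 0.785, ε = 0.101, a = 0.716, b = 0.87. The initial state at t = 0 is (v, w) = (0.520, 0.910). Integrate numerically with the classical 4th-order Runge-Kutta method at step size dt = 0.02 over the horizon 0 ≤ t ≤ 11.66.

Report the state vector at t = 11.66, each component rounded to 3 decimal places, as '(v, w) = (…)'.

(v, w) = (-0.140, 1.568)

t=0.000: state=(0.520, 0.910)
step 1 (dt=0.02): k1=(0.348, 0.045), k2=(0.350, 0.045), k3=(0.350, 0.045), k4=(0.352, 0.046); state += dt/6·(k1+2k2+2k3+k4)
t=0.020: state=(0.527, 0.911)
t=0.040: state=(0.534, 0.912)
t=0.060: state=(0.541, 0.913)
continuing one RK4 step at a time; state shown every 25 steps (Δt=0.5):
t=0.500: state=(0.719, 0.937)
t=1.000: state=(0.953, 0.973)
t=1.500: state=(1.177, 1.019)
t=2.000: state=(1.340, 1.074)
t=2.500: state=(1.428, 1.131)
t=3.000: state=(1.459, 1.190)
t=3.500: state=(1.454, 1.246)
t=4.000: state=(1.431, 1.299)
t=4.500: state=(1.397, 1.349)
t=5.000: state=(1.357, 1.394)
t=5.500: state=(1.313, 1.435)
t=6.000: state=(1.265, 1.473)
t=6.500: state=(1.215, 1.506)
t=7.000: state=(1.161, 1.535)
t=7.500: state=(1.103, 1.561)
t=8.000: state=(1.041, 1.582)
t=8.500: state=(0.971, 1.599)
t=9.000: state=(0.891, 1.612)
t=9.500: state=(0.797, 1.620)
t=10.000: state=(0.682, 1.622)
t=10.500: state=(0.530, 1.618)
t=11.000: state=(0.318, 1.605)
t=11.500: state=(-0.003, 1.580)
t=11.660: state=(-0.140, 1.568)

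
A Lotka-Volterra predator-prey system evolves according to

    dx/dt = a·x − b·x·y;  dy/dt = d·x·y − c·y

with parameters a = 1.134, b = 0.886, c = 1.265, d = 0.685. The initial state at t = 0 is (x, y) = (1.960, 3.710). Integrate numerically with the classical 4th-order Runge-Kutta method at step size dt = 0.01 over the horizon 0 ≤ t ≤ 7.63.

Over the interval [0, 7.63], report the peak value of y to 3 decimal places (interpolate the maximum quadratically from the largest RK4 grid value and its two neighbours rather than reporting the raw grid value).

max y = 3.714

t=0.000: state=(1.960, 3.710)
step 1 (dt=0.01): k1=(-4.220, 0.288), k2=(-4.177, 0.234), k3=(-4.177, 0.235), k4=(-4.134, 0.182); state += dt/6·(k1+2k2+2k3+k4)
t=0.010: state=(1.918, 3.712)
t=0.020: state=(1.877, 3.714)
t=0.030: state=(1.837, 3.714)
continuing one RK4 step at a time; state shown every 25 steps (Δt=0.25):
t=0.250: state=(1.160, 3.508)
t=0.500: state=(0.747, 2.998)
t=0.750: state=(0.544, 2.435)
t=1.000: state=(0.446, 1.930)
t=1.250: state=(0.405, 1.512)
t=1.500: state=(0.400, 1.180)
t=1.750: state=(0.421, 0.923)
t=2.000: state=(0.466, 0.725)
t=2.250: state=(0.536, 0.576)
t=2.500: state=(0.635, 0.464)
t=2.750: state=(0.768, 0.381)
t=3.000: state=(0.944, 0.321)
t=3.250: state=(1.173, 0.280)
t=3.500: state=(1.468, 0.256)
t=3.750: state=(1.844, 0.248)
t=4.000: state=(2.316, 0.257)
t=4.250: state=(2.896, 0.293)
t=4.500: state=(3.576, 0.371)
t=4.750: state=(4.306, 0.531)
t=5.000: state=(4.925, 0.855)
t=5.250: state=(5.082, 1.483)
t=5.500: state=(4.379, 2.463)
t=5.750: state=(3.017, 3.395)
t=6.000: state=(1.799, 3.713)
t=6.250: state=(1.073, 3.438)
t=6.500: state=(0.704, 2.908)
t=6.750: state=(0.523, 2.350)
t=7.000: state=(0.436, 1.857)
t=7.250: state=(0.402, 1.454)
t=7.500: state=(0.401, 1.135)
t=7.630: state=(0.411, 0.998)
largest grid value and its neighbours: y(5.980)=3.71363, y(5.990)=3.71392, y(6.000)=3.71319
parabola through these three points peaks at t≈5.988 with y≈3.71394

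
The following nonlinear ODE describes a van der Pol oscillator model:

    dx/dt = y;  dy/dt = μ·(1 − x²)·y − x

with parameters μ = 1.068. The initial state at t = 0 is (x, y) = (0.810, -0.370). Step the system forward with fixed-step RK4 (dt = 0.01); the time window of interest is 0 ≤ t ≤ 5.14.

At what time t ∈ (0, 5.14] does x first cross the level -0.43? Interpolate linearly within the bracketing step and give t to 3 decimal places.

t=0.000: state=(0.810, -0.370)
step 1 (dt=0.01): k1=(-0.370, -0.946), k2=(-0.375, -0.947), k3=(-0.375, -0.947), k4=(-0.379, -0.948); state += dt/6·(k1+2k2+2k3+k4)
t=0.010: state=(0.806, -0.379)
t=0.020: state=(0.802, -0.389)
t=0.030: state=(0.798, -0.398)
continuing one RK4 step at a time; state shown every 20 steps (Δt=0.2):
t=0.200: state=(0.717, -0.565)
t=0.400: state=(0.583, -0.778)
t=0.600: state=(0.404, -1.022)
t=0.800: state=(0.171, -1.307)
t=1.000: state=(-0.121, -1.623)
t=1.170: state=(-0.419, -1.870)
next step: t=1.180: state=(-0.438, -1.882) — x has crossed -0.43
linear interpolation between t=1.170 (-0.41902) and t=1.180 (-0.43778) → t≈1.176

t = 1.176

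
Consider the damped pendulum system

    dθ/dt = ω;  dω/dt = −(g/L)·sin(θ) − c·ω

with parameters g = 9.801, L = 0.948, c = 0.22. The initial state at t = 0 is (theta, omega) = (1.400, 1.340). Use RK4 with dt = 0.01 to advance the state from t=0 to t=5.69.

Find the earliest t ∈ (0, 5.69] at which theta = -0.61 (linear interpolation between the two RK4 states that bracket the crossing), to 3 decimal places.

t=0.000: state=(1.400, 1.340)
step 1 (dt=0.01): k1=(1.340, -10.483), k2=(1.288, -10.483), k3=(1.288, -10.483), k4=(1.235, -10.482); state += dt/6·(k1+2k2+2k3+k4)
t=0.010: state=(1.413, 1.235)
t=0.020: state=(1.425, 1.130)
t=0.030: state=(1.435, 1.026)
continuing one RK4 step at a time; state shown every 20 steps (Δt=0.2):
t=0.200: state=(1.460, -0.729)
t=0.400: state=(1.118, -2.647)
t=0.600: state=(0.440, -3.955)
t=0.800: state=(-0.367, -3.847)
t=0.860: state=(-0.589, -3.513)
next step: t=0.870: state=(-0.623, -3.446) — theta has crossed -0.61
linear interpolation between t=0.860 (-0.58856) and t=0.870 (-0.62335) → t≈0.866

t = 0.866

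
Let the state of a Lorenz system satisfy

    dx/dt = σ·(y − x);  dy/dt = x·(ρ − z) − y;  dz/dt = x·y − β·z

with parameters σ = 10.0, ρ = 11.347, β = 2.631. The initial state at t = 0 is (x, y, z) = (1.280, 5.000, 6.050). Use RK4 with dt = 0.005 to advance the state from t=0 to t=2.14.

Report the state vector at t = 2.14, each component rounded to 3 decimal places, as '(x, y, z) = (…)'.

t=0.000: state=(1.280, 5.000, 6.050)
step 1 (dt=0.005): k1=(37.200, 1.780, -9.518), k2=(36.315, 2.301, -8.984), k3=(36.350, 2.286, -8.997), k4=(35.497, 2.797, -8.474); state += dt/6·(k1+2k2+2k3+k4)
t=0.005: state=(1.462, 5.011, 6.005)
t=0.010: state=(1.635, 5.028, 5.965)
t=0.015: state=(1.801, 5.049, 5.930)
continuing one RK4 step at a time; state shown every 20 steps (Δt=0.1):
t=0.100: state=(3.917, 5.958, 5.991)
t=0.200: state=(5.798, 7.553, 7.567)
t=0.300: state=(7.262, 8.276, 10.526)
t=0.400: state=(7.531, 6.995, 13.235)
t=0.500: state=(6.359, 4.752, 13.776)
t=0.600: state=(4.749, 3.301, 12.492)
t=0.700: state=(3.636, 2.879, 10.694)
t=0.800: state=(3.207, 3.080, 9.090)
t=0.900: state=(3.327, 3.674, 7.942)
t=1.000: state=(3.870, 4.596, 7.408)
t=1.100: state=(4.745, 5.742, 7.664)
t=1.200: state=(5.775, 6.772, 8.831)
t=1.300: state=(6.571, 7.076, 10.635)
t=1.400: state=(6.660, 6.319, 12.150)
t=1.500: state=(5.981, 5.057, 12.510)
t=1.600: state=(5.022, 4.118, 11.799)
t=1.700: state=(4.294, 3.773, 10.649)
t=1.800: state=(3.994, 3.908, 9.559)
t=1.900: state=(4.099, 4.380, 8.807)
t=2.000: state=(4.523, 5.072, 8.559)
t=2.100: state=(5.146, 5.811, 8.907)
t=2.140: state=(5.410, 6.058, 9.209)

(x, y, z) = (5.410, 6.058, 9.209)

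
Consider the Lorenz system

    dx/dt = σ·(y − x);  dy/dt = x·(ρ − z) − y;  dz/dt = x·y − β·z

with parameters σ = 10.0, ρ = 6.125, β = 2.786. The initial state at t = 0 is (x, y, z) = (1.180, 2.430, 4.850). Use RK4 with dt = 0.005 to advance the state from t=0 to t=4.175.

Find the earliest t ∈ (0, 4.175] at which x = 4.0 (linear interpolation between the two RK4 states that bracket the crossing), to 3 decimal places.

t = 0.580

t=0.000: state=(1.180, 2.430, 4.850)
step 1 (dt=0.005): k1=(12.500, -0.925, -10.645), k2=(12.164, -0.851, -10.497), k3=(12.175, -0.853, -10.500), k4=(11.849, -0.778, -10.356); state += dt/6·(k1+2k2+2k3+k4)
t=0.005: state=(1.241, 2.426, 4.798)
t=0.010: state=(1.299, 2.422, 4.746)
t=0.015: state=(1.353, 2.419, 4.697)
continuing one RK4 step at a time; state shown every 40 steps (Δt=0.2):
t=0.200: state=(2.377, 2.735, 3.543)
t=0.400: state=(3.166, 3.617, 3.403)
t=0.580: state=(3.999, 4.431, 4.160)
next step: t=0.585: state=(4.020, 4.448, 4.191) — x has crossed 4.0
linear interpolation between t=0.580 (3.99898) and t=0.585 (4.02049) → t≈0.580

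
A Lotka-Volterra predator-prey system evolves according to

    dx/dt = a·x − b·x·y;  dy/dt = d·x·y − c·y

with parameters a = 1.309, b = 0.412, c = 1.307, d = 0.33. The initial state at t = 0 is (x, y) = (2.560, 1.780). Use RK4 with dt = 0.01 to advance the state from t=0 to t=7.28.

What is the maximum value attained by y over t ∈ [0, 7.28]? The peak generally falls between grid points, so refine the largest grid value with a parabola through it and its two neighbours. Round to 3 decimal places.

t=0.000: state=(2.560, 1.780)
step 1 (dt=0.01): k1=(1.474, -0.823), k2=(1.482, -0.816), k3=(1.482, -0.816), k4=(1.491, -0.810); state += dt/6·(k1+2k2+2k3+k4)
t=0.010: state=(2.575, 1.772)
t=0.020: state=(2.590, 1.764)
t=0.030: state=(2.605, 1.756)
continuing one RK4 step at a time; state shown every 25 steps (Δt=0.25):
t=0.250: state=(2.984, 1.612)
t=0.500: state=(3.525, 1.520)
t=0.750: state=(4.187, 1.506)
t=1.000: state=(4.958, 1.582)
t=1.250: state=(5.791, 1.778)
t=1.500: state=(6.577, 2.138)
t=1.750: state=(7.119, 2.720)
t=2.000: state=(7.164, 3.551)
t=2.250: state=(6.556, 4.531)
t=2.500: state=(5.446, 5.373)
t=2.750: state=(4.235, 5.774)
t=3.000: state=(3.248, 5.659)
t=3.250: state=(2.572, 5.178)
t=3.500: state=(2.163, 4.533)
t=3.750: state=(1.947, 3.869)
t=4.000: state=(1.871, 3.264)
t=4.250: state=(1.906, 2.749)
t=4.500: state=(2.037, 2.332)
t=4.750: state=(2.261, 2.007)
t=5.000: state=(2.585, 1.766)
t=5.250: state=(3.016, 1.604)
t=5.500: state=(3.565, 1.516)
t=5.750: state=(4.235, 1.508)
t=6.000: state=(5.012, 1.591)
t=6.250: state=(5.847, 1.796)
t=6.500: state=(6.624, 2.169)
t=6.750: state=(7.140, 2.768)
t=7.000: state=(7.144, 3.614)
t=7.250: state=(6.494, 4.595)
t=7.280: state=(6.377, 4.709)
largest grid value and its neighbours: y(2.800)=5.78954, y(2.810)=5.79015, y(2.820)=5.78994
parabola through these three points peaks at t≈2.812 with y≈5.79017

max y = 5.790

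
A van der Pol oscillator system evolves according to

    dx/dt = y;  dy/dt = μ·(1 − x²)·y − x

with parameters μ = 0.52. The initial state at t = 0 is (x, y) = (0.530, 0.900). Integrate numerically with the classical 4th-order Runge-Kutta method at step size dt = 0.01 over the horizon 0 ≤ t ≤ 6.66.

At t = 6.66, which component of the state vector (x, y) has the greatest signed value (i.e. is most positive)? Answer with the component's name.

t=0.000: state=(0.530, 0.900)
step 1 (dt=0.01): k1=(0.900, -0.193), k2=(0.899, -0.201), k3=(0.899, -0.201), k4=(0.898, -0.208); state += dt/6·(k1+2k2+2k3+k4)
t=0.010: state=(0.539, 0.898)
t=0.020: state=(0.548, 0.896)
t=0.030: state=(0.557, 0.894)
continuing one RK4 step at a time; state shown every 25 steps (Δt=0.25):
t=0.250: state=(0.745, 0.806)
t=0.500: state=(0.926, 0.624)
t=0.750: state=(1.052, 0.377)
t=1.000: state=(1.112, 0.100)
t=1.250: state=(1.102, -0.177)
t=1.500: state=(1.025, -0.439)
t=1.750: state=(0.884, -0.685)
t=2.000: state=(0.683, -0.922)
t=2.250: state=(0.423, -1.155)
t=2.500: state=(0.106, -1.374)
t=2.750: state=(-0.260, -1.543)
t=3.000: state=(-0.655, -1.588)
t=3.250: state=(-1.037, -1.430)
t=3.500: state=(-1.352, -1.059)
t=3.750: state=(-1.557, -0.574)
t=4.000: state=(-1.640, -0.104)
t=4.250: state=(-1.616, 0.284)
t=4.500: state=(-1.505, 0.593)
t=4.750: state=(-1.323, 0.853)
t=5.000: state=(-1.079, 1.098)
t=5.250: state=(-0.773, 1.352)
t=5.500: state=(-0.402, 1.625)
t=5.750: state=(0.038, 1.889)
t=6.000: state=(0.535, 2.050)
t=6.250: state=(1.041, 1.947)
t=6.500: state=(1.478, 1.493)
t=6.660: state=(1.684, 1.078)
compare at T: x=1.684, y=1.078

largest component: x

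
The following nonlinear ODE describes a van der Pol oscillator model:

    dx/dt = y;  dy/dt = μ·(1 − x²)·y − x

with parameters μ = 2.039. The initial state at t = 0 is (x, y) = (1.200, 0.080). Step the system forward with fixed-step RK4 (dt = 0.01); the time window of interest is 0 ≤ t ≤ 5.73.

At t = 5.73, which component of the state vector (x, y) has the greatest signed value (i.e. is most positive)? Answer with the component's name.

largest component: y

t=0.000: state=(1.200, 0.080)
step 1 (dt=0.01): k1=(0.080, -1.272), k2=(0.074, -1.267), k3=(0.074, -1.267), k4=(0.067, -1.261); state += dt/6·(k1+2k2+2k3+k4)
t=0.010: state=(1.201, 0.067)
t=0.020: state=(1.201, 0.055)
t=0.030: state=(1.202, 0.042)
continuing one RK4 step at a time; state shown every 20 steps (Δt=0.2):
t=0.200: state=(1.192, -0.153)
t=0.400: state=(1.141, -0.350)
t=0.600: state=(1.053, -0.533)
t=0.800: state=(0.927, -0.736)
t=1.000: state=(0.754, -1.008)
t=1.200: state=(0.514, -1.426)
t=1.400: state=(0.165, -2.119)
t=1.600: state=(-0.357, -3.133)
t=1.800: state=(-1.059, -3.649)
t=2.000: state=(-1.675, -2.238)
t=2.200: state=(-1.945, -0.617)
t=2.400: state=(-1.990, 0.043)
t=2.600: state=(-1.957, 0.245)
t=2.800: state=(-1.900, 0.315)
t=3.000: state=(-1.834, 0.350)
t=3.200: state=(-1.761, 0.378)
t=3.400: state=(-1.682, 0.408)
t=3.600: state=(-1.597, 0.443)
t=3.800: state=(-1.504, 0.487)
t=4.000: state=(-1.401, 0.545)
t=4.200: state=(-1.285, 0.623)
t=4.400: state=(-1.150, 0.734)
t=4.600: state=(-0.988, 0.900)
t=4.800: state=(-0.783, 1.167)
t=5.000: state=(-0.509, 1.620)
t=5.200: state=(-0.113, 2.403)
t=5.400: state=(0.476, 3.497)
t=5.600: state=(1.228, 3.676)
t=5.730: state=(1.642, 2.580)
compare at T: x=1.642, y=2.580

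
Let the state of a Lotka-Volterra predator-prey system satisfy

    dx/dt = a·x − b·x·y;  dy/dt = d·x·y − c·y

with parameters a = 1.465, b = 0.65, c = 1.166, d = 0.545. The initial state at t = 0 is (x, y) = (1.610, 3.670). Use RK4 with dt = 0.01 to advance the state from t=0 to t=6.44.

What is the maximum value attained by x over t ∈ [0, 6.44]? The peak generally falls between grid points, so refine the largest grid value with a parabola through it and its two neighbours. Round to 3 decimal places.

max x = 3.858

t=0.000: state=(1.610, 3.670)
step 1 (dt=0.01): k1=(-1.482, -1.059), k2=(-1.470, -1.072), k3=(-1.470, -1.072), k4=(-1.457, -1.085); state += dt/6·(k1+2k2+2k3+k4)
t=0.010: state=(1.595, 3.659)
t=0.020: state=(1.581, 3.648)
t=0.030: state=(1.567, 3.637)
continuing one RK4 step at a time; state shown every 25 steps (Δt=0.25):
t=0.250: state=(1.312, 3.341)
t=0.500: state=(1.135, 2.945)
t=0.750: state=(1.048, 2.551)
t=1.000: state=(1.028, 2.194)
t=1.250: state=(1.065, 1.889)
t=1.500: state=(1.154, 1.641)
t=1.750: state=(1.296, 1.448)
t=2.000: state=(1.495, 1.308)
t=2.250: state=(1.758, 1.218)
t=2.500: state=(2.088, 1.182)
t=2.750: state=(2.483, 1.205)
t=3.000: state=(2.924, 1.301)
t=3.250: state=(3.367, 1.492)
t=3.500: state=(3.720, 1.810)
t=3.750: state=(3.858, 2.273)
t=4.000: state=(3.673, 2.848)
t=4.250: state=(3.183, 3.405)
t=4.500: state=(2.555, 3.762)
t=4.750: state=(1.982, 3.823)
t=5.000: state=(1.556, 3.628)
t=5.250: state=(1.278, 3.283)
t=5.500: state=(1.117, 2.885)
t=5.750: state=(1.041, 2.494)
t=6.000: state=(1.030, 2.145)
t=6.250: state=(1.075, 1.848)
t=6.440: state=(1.144, 1.661)
largest grid value and its neighbours: x(3.730)=3.85793, x(3.740)=3.85824, x(3.750)=3.85802
parabola through these three points peaks at t≈3.741 with x≈3.85824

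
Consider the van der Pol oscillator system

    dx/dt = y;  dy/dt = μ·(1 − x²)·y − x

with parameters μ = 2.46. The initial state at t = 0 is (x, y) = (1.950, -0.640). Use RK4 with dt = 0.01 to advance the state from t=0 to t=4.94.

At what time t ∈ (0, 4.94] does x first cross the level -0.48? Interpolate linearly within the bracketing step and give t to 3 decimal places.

t=0.000: state=(1.950, -0.640)
step 1 (dt=0.01): k1=(-0.640, 2.462), k2=(-0.628, 2.361), k3=(-0.628, 2.365), k4=(-0.616, 2.268); state += dt/6·(k1+2k2+2k3+k4)
t=0.010: state=(1.944, -0.616)
t=0.020: state=(1.938, -0.595)
t=0.030: state=(1.932, -0.574)
continuing one RK4 step at a time; state shown every 20 steps (Δt=0.2):
t=0.200: state=(1.853, -0.394)
t=0.400: state=(1.780, -0.346)
t=0.600: state=(1.711, -0.348)
t=0.800: state=(1.640, -0.366)
t=1.000: state=(1.564, -0.394)
t=1.200: state=(1.482, -0.431)
t=1.400: state=(1.391, -0.481)
t=1.600: state=(1.288, -0.548)
t=1.800: state=(1.169, -0.645)
t=2.000: state=(1.027, -0.792)
t=2.200: state=(0.846, -1.034)
t=2.400: state=(0.601, -1.465)
t=2.600: state=(0.235, -2.284)
t=2.800: state=(-0.354, -3.678)
t=2.830: state=(-0.468, -3.898)
next step: t=2.840: state=(-0.507, -3.967) — x has crossed -0.48
linear interpolation between t=2.830 (-0.46752) and t=2.840 (-0.50685) → t≈2.833

t = 2.833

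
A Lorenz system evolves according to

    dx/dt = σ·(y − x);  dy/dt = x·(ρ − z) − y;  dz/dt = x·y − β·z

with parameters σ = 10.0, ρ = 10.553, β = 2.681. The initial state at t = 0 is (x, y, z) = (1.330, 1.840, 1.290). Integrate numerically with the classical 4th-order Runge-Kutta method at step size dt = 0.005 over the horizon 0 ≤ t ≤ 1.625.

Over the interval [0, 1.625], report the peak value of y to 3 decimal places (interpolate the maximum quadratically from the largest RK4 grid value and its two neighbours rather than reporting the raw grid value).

t=0.000: state=(1.330, 1.840, 1.290)
step 1 (dt=0.005): k1=(5.100, 10.480, -1.011), k2=(5.234, 10.575, -0.946), k3=(5.234, 10.578, -0.945), k4=(5.367, 10.676, -0.879); state += dt/6·(k1+2k2+2k3+k4)
t=0.005: state=(1.356, 1.893, 1.285)
t=0.010: state=(1.384, 1.947, 1.281)
t=0.015: state=(1.412, 2.002, 1.278)
continuing one RK4 step at a time; state shown every 20 steps (Δt=0.1):
t=0.100: state=(2.102, 3.144, 1.361)
t=0.200: state=(3.460, 5.159, 2.059)
t=0.300: state=(5.504, 7.840, 4.178)
t=0.400: state=(7.806, 9.775, 8.564)
t=0.500: state=(8.711, 8.276, 13.486)
t=0.600: state=(7.030, 4.469, 14.779)
t=0.700: state=(4.449, 2.165, 12.875)
t=0.800: state=(2.732, 1.579, 10.390)
t=0.900: state=(2.027, 1.698, 8.270)
t=1.000: state=(1.961, 2.121, 6.650)
t=1.100: state=(2.305, 2.826, 5.544)
t=1.200: state=(3.006, 3.894, 5.022)
t=1.300: state=(4.088, 5.357, 5.290)
t=1.400: state=(5.487, 6.954, 6.676)
t=1.500: state=(6.807, 7.833, 9.215)
t=1.600: state=(7.257, 7.045, 11.790)
t=1.625: state=(7.161, 6.611, 12.218)
largest grid value and its neighbours: y(0.410)=9.81280, y(0.415)=9.81664, y(0.420)=9.81004
parabola through these three points peaks at t≈0.414 with y≈9.81673

max y = 9.817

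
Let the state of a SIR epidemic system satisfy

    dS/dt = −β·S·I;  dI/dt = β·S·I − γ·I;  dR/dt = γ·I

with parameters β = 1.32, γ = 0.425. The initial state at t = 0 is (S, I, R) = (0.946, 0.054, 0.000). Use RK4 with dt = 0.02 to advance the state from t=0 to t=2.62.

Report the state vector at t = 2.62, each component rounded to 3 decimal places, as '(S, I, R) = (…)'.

(S, I, R) = (0.563, 0.270, 0.167)

t=0.000: state=(0.946, 0.054, 0.000)
step 1 (dt=0.02): k1=(-0.067, 0.044, 0.023), k2=(-0.068, 0.045, 0.023), k3=(-0.068, 0.045, 0.023), k4=(-0.068, 0.045, 0.023); state += dt/6·(k1+2k2+2k3+k4)
t=0.020: state=(0.945, 0.055, 0.000)
t=0.040: state=(0.943, 0.056, 0.001)
t=0.060: state=(0.942, 0.057, 0.001)
continuing one RK4 step at a time; state shown every 5 steps (Δt=0.1):
t=0.100: state=(0.939, 0.059, 0.002)
t=0.200: state=(0.931, 0.064, 0.005)
t=0.300: state=(0.923, 0.069, 0.008)
t=0.400: state=(0.915, 0.074, 0.011)
t=0.500: state=(0.905, 0.080, 0.014)
t=0.600: state=(0.895, 0.087, 0.018)
t=0.700: state=(0.885, 0.094, 0.022)
t=0.800: state=(0.874, 0.101, 0.026)
t=0.900: state=(0.862, 0.108, 0.030)
t=1.000: state=(0.849, 0.116, 0.035)
t=1.100: state=(0.836, 0.124, 0.040)
t=1.200: state=(0.821, 0.133, 0.045)
t=1.300: state=(0.807, 0.142, 0.051)
t=1.400: state=(0.791, 0.151, 0.058)
t=1.500: state=(0.775, 0.161, 0.064)
t=1.600: state=(0.758, 0.170, 0.071)
t=1.700: state=(0.741, 0.180, 0.079)
t=1.800: state=(0.723, 0.190, 0.087)
t=1.900: state=(0.705, 0.201, 0.095)
t=2.000: state=(0.686, 0.211, 0.104)
t=2.100: state=(0.667, 0.221, 0.113)
t=2.200: state=(0.647, 0.231, 0.122)
t=2.300: state=(0.627, 0.241, 0.132)
t=2.400: state=(0.607, 0.250, 0.143)
t=2.500: state=(0.587, 0.259, 0.154)
t=2.600: state=(0.567, 0.268, 0.165)
t=2.620: state=(0.563, 0.270, 0.167)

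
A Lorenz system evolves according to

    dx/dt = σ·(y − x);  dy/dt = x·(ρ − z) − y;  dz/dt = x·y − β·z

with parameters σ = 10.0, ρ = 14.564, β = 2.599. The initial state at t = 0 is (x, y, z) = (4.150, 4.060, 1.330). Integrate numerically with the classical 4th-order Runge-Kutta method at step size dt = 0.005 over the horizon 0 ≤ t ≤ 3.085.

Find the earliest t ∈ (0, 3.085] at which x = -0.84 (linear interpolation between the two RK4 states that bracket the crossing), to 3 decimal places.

t=0.000: state=(4.150, 4.060, 1.330)
step 1 (dt=0.005): k1=(-0.900, 50.861, 13.392), k2=(0.394, 50.565, 13.824), k3=(0.354, 50.604, 13.831), k4=(1.612, 50.344, 14.270); state += dt/6·(k1+2k2+2k3+k4)
t=0.005: state=(4.152, 4.313, 1.399)
t=0.010: state=(4.166, 4.564, 1.473)
t=0.015: state=(4.191, 4.813, 1.551)
continuing one RK4 step at a time; state shown every 20 steps (Δt=0.1):
t=0.100: state=(5.953, 9.186, 3.937)
t=0.200: state=(9.803, 13.587, 11.365)
t=0.300: state=(11.414, 9.953, 21.026)
t=0.400: state=(7.426, 2.172, 21.198)
t=0.500: state=(2.978, -0.262, 16.651)
t=0.600: state=(0.878, -0.306, 12.788)
t=0.700: state=(0.193, -0.146, 9.852)
t=0.800: state=(0.003, -0.093, 7.596)
t=0.900: state=(-0.061, -0.110, 5.858)
t=1.000: state=(-0.114, -0.177, 4.518)
t=1.100: state=(-0.200, -0.316, 3.488)
t=1.200: state=(-0.363, -0.587, 2.701)
t=1.300: state=(-0.682, -1.121, 2.121)
t=1.330: state=(-0.828, -1.366, 1.989)
next step: t=1.335: state=(-0.855, -1.412, 1.969) — x has crossed -0.84
linear interpolation between t=1.330 (-0.82797) and t=1.335 (-0.85533) → t≈1.332

t = 1.332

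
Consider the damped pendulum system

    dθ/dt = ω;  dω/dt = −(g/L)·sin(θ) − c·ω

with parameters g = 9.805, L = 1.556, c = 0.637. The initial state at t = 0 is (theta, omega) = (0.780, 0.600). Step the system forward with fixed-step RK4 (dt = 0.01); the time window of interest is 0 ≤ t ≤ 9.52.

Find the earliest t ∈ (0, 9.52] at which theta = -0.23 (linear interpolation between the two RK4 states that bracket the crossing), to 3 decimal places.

t = 0.995

t=0.000: state=(0.780, 0.600)
step 1 (dt=0.01): k1=(0.600, -4.814), k2=(0.576, -4.812), k3=(0.576, -4.811), k4=(0.552, -4.809); state += dt/6·(k1+2k2+2k3+k4)
t=0.010: state=(0.786, 0.552)
t=0.020: state=(0.791, 0.504)
t=0.030: state=(0.796, 0.456)
continuing one RK4 step at a time; state shown every 50 steps (Δt=0.5):
t=0.500: state=(0.537, -1.366)
t=0.990: state=(-0.224, -1.348)
next step: t=1.000: state=(-0.237, -1.325) — theta has crossed -0.23
linear interpolation between t=0.990 (-0.22368) and t=1.000 (-0.23705) → t≈0.995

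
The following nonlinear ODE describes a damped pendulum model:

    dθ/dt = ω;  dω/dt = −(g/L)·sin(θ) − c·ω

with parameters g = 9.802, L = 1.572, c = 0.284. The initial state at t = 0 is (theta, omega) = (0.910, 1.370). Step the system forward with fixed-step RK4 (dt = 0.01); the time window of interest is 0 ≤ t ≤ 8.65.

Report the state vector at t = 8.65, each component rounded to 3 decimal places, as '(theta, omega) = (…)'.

t=0.000: state=(0.910, 1.370)
step 1 (dt=0.01): k1=(1.370, -5.312), k2=(1.343, -5.330), k3=(1.343, -5.330), k4=(1.317, -5.348); state += dt/6·(k1+2k2+2k3+k4)
t=0.010: state=(0.923, 1.317)
t=0.020: state=(0.936, 1.263)
t=0.030: state=(0.949, 1.209)
continuing one RK4 step at a time; state shown every 50 steps (Δt=0.5):
t=0.500: state=(0.914, -1.291)
t=1.000: state=(-0.108, -2.288)
t=1.500: state=(-0.864, -0.443)
t=2.000: state=(-0.519, 1.639)
t=2.500: state=(0.397, 1.550)
t=3.000: state=(0.711, -0.383)
t=3.500: state=(0.133, -1.624)
t=4.000: state=(-0.531, -0.713)
t=4.500: state=(-0.457, 0.932)
t=5.000: state=(0.168, 1.236)
t=5.500: state=(0.501, -0.036)
t=6.000: state=(0.170, -1.096)
t=6.500: state=(-0.329, -0.650)
t=7.000: state=(-0.351, 0.544)
t=7.500: state=(0.069, 0.907)
t=8.000: state=(0.347, 0.079)
t=8.500: state=(0.152, -0.738)
t=8.650: state=(0.036, -0.793)

(theta, omega) = (0.036, -0.793)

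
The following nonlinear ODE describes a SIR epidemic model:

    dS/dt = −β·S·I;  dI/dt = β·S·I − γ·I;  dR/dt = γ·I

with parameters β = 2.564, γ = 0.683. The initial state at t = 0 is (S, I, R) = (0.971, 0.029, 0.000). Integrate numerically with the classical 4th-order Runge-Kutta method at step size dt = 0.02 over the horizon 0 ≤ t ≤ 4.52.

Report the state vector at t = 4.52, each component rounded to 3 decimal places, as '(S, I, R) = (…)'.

t=0.000: state=(0.971, 0.029, 0.000)
step 1 (dt=0.02): k1=(-0.072, 0.052, 0.020), k2=(-0.073, 0.053, 0.020), k3=(-0.073, 0.053, 0.020), k4=(-0.075, 0.054, 0.021); state += dt/6·(k1+2k2+2k3+k4)
t=0.020: state=(0.970, 0.030, 0.000)
t=0.040: state=(0.968, 0.031, 0.001)
t=0.060: state=(0.966, 0.032, 0.001)
continuing one RK4 step at a time; state shown every 10 steps (Δt=0.2):
t=0.200: state=(0.954, 0.041, 0.005)
t=0.400: state=(0.930, 0.059, 0.012)
t=0.600: state=(0.897, 0.082, 0.021)
t=0.800: state=(0.854, 0.112, 0.034)
t=1.000: state=(0.799, 0.149, 0.052)
t=1.200: state=(0.732, 0.193, 0.075)
t=1.400: state=(0.655, 0.240, 0.105)
t=1.600: state=(0.573, 0.287, 0.141)
t=1.800: state=(0.489, 0.328, 0.183)
t=2.000: state=(0.410, 0.361, 0.230)
t=2.200: state=(0.338, 0.381, 0.281)
t=2.400: state=(0.278, 0.389, 0.333)
t=2.600: state=(0.228, 0.386, 0.386)
t=2.800: state=(0.187, 0.374, 0.438)
t=3.000: state=(0.155, 0.356, 0.488)
t=3.200: state=(0.130, 0.334, 0.536)
t=3.400: state=(0.110, 0.310, 0.580)
t=3.600: state=(0.095, 0.285, 0.620)
t=3.800: state=(0.082, 0.260, 0.658)
t=4.000: state=(0.072, 0.236, 0.691)
t=4.200: state=(0.065, 0.213, 0.722)
t=4.400: state=(0.058, 0.192, 0.750)
t=4.520: state=(0.055, 0.180, 0.765)

(S, I, R) = (0.055, 0.180, 0.765)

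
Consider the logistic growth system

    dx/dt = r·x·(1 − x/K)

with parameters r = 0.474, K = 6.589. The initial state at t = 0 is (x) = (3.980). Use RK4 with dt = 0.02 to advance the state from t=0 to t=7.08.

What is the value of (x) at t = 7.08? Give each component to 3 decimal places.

t=0.000: state=(3.980)
step 1 (dt=0.02): k1=(0.747), k2=(0.746), k3=(0.746), k4=(0.746); state += dt/6·(k1+2k2+2k3+k4)
t=0.020: state=(3.995)
t=0.040: state=(4.010)
t=0.060: state=(4.025)
continuing one RK4 step at a time; state shown every 25 steps (Δt=0.5):
t=0.500: state=(4.343)
t=1.000: state=(4.679)
t=1.500: state=(4.984)
t=2.000: state=(5.254)
t=2.500: state=(5.489)
t=3.000: state=(5.689)
t=3.500: state=(5.858)
t=4.000: state=(5.999)
t=4.500: state=(6.114)
t=5.000: state=(6.209)
t=5.500: state=(6.285)
t=6.000: state=(6.347)
t=6.500: state=(6.396)
t=7.000: state=(6.436)
t=7.080: state=(6.442)

(x) = (6.442)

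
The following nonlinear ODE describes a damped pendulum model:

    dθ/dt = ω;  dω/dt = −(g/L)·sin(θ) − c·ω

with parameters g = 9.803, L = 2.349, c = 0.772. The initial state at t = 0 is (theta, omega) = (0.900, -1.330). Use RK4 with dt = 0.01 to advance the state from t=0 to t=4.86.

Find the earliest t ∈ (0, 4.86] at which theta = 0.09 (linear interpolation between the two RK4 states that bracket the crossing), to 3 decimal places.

t=0.000: state=(0.900, -1.330)
step 1 (dt=0.01): k1=(-1.330, -2.242), k2=(-1.341, -2.216), k3=(-1.341, -2.216), k4=(-1.352, -2.190); state += dt/6·(k1+2k2+2k3+k4)
t=0.010: state=(0.887, -1.352)
t=0.020: state=(0.873, -1.374)
t=0.030: state=(0.859, -1.395)
continuing one RK4 step at a time; state shown every 20 steps (Δt=0.2):
t=0.200: state=(0.597, -1.665)
t=0.400: state=(0.251, -1.741)
t=0.490: state=(0.097, -1.686)
next step: t=0.500: state=(0.080, -1.677) — theta has crossed 0.09
linear interpolation between t=0.490 (0.09677) and t=0.500 (0.07995) → t≈0.494

t = 0.494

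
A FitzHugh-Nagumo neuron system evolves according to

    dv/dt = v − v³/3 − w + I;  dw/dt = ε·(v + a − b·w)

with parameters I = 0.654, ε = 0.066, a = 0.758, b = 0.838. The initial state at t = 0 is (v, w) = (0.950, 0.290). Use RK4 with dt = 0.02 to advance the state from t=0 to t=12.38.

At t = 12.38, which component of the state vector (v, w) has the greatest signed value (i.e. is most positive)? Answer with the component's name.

t=0.000: state=(0.950, 0.290)
step 1 (dt=0.02): k1=(1.028, 0.097), k2=(1.028, 0.097), k3=(1.028, 0.097), k4=(1.028, 0.098); state += dt/6·(k1+2k2+2k3+k4)
t=0.020: state=(0.971, 0.292)
t=0.040: state=(0.991, 0.294)
t=0.060: state=(1.012, 0.296)
continuing one RK4 step at a time; state shown every 25 steps (Δt=0.5):
t=0.500: state=(1.420, 0.346)
t=1.000: state=(1.690, 0.412)
t=1.500: state=(1.780, 0.482)
t=2.000: state=(1.789, 0.552)
t=2.500: state=(1.771, 0.620)
t=3.000: state=(1.745, 0.685)
t=3.500: state=(1.716, 0.747)
t=4.000: state=(1.685, 0.807)
t=4.500: state=(1.654, 0.864)
t=5.000: state=(1.622, 0.918)
t=5.500: state=(1.589, 0.970)
t=6.000: state=(1.557, 1.019)
t=6.500: state=(1.523, 1.066)
t=7.000: state=(1.489, 1.111)
t=7.500: state=(1.454, 1.153)
t=8.000: state=(1.419, 1.193)
t=8.500: state=(1.382, 1.231)
t=9.000: state=(1.344, 1.266)
t=9.500: state=(1.304, 1.300)
t=10.000: state=(1.263, 1.331)
t=10.500: state=(1.219, 1.359)
t=11.000: state=(1.172, 1.386)
t=11.500: state=(1.122, 1.410)
t=12.000: state=(1.067, 1.432)
t=12.380: state=(1.021, 1.447)
compare at T: v=1.021, w=1.447

largest component: w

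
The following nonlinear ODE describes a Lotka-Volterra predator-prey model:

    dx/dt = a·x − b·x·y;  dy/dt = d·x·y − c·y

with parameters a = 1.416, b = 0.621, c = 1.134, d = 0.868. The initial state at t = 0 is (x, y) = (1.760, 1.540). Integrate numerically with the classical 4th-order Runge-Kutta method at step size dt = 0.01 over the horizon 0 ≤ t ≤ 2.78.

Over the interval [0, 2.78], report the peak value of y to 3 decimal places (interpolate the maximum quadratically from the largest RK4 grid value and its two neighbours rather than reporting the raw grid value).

t=0.000: state=(1.760, 1.540)
step 1 (dt=0.01): k1=(0.809, 0.606), k2=(0.808, 0.613), k3=(0.808, 0.613), k4=(0.806, 0.620); state += dt/6·(k1+2k2+2k3+k4)
t=0.010: state=(1.768, 1.546)
t=0.020: state=(1.776, 1.552)
t=0.030: state=(1.784, 1.559)
continuing one RK4 step at a time; state shown every 10 steps (Δt=0.1):
t=0.100: state=(1.839, 1.607)
t=0.200: state=(1.913, 1.689)
t=0.300: state=(1.979, 1.785)
t=0.400: state=(2.033, 1.897)
t=0.500: state=(2.074, 2.025)
t=0.600: state=(2.098, 2.167)
t=0.700: state=(2.103, 2.322)
t=0.800: state=(2.087, 2.487)
t=0.900: state=(2.050, 2.657)
t=1.000: state=(1.992, 2.827)
t=1.100: state=(1.915, 2.991)
t=1.200: state=(1.824, 3.141)
t=1.300: state=(1.722, 3.271)
t=1.400: state=(1.613, 3.375)
t=1.500: state=(1.504, 3.450)
t=1.600: state=(1.396, 3.493)
t=1.700: state=(1.294, 3.505)
t=1.800: state=(1.200, 3.487)
t=1.900: state=(1.115, 3.442)
t=2.000: state=(1.039, 3.373)
t=2.100: state=(0.974, 3.286)
t=2.200: state=(0.917, 3.185)
t=2.300: state=(0.870, 3.073)
t=2.400: state=(0.832, 2.953)
t=2.500: state=(0.801, 2.830)
t=2.600: state=(0.777, 2.706)
t=2.700: state=(0.759, 2.582)
t=2.780: state=(0.750, 2.485)
largest grid value and its neighbours: y(1.680)=3.50498, y(1.690)=3.50506, y(1.700)=3.50483
parabola through these three points peaks at t≈1.688 with y≈3.50506

max y = 3.505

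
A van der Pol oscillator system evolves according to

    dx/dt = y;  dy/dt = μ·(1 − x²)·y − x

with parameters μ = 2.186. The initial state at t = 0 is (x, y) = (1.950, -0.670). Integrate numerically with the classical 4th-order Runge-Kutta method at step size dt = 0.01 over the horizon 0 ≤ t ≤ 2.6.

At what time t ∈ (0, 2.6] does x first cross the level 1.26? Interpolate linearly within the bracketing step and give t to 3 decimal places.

t = 1.474

t=0.000: state=(1.950, -0.670)
step 1 (dt=0.01): k1=(-0.670, 2.155), k2=(-0.659, 2.073), k3=(-0.660, 2.076), k4=(-0.649, 1.998); state += dt/6·(k1+2k2+2k3+k4)
t=0.010: state=(1.943, -0.649)
t=0.020: state=(1.937, -0.630)
t=0.030: state=(1.931, -0.612)
continuing one RK4 step at a time; state shown every 10 steps (Δt=0.1):
t=0.100: state=(1.892, -0.518)
t=0.200: state=(1.844, -0.445)
t=0.300: state=(1.801, -0.411)
t=0.400: state=(1.761, -0.398)
t=0.500: state=(1.721, -0.396)
t=0.600: state=(1.681, -0.401)
t=0.700: state=(1.641, -0.411)
t=0.800: state=(1.599, -0.425)
t=0.900: state=(1.556, -0.442)
t=1.000: state=(1.511, -0.462)
t=1.100: state=(1.463, -0.485)
t=1.200: state=(1.413, -0.513)
t=1.300: state=(1.361, -0.545)
t=1.400: state=(1.304, -0.582)
t=1.470: state=(1.263, -0.613)
next step: t=1.480: state=(1.256, -0.618) — x has crossed 1.26
linear interpolation between t=1.470 (1.26251) and t=1.480 (1.25635) → t≈1.474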